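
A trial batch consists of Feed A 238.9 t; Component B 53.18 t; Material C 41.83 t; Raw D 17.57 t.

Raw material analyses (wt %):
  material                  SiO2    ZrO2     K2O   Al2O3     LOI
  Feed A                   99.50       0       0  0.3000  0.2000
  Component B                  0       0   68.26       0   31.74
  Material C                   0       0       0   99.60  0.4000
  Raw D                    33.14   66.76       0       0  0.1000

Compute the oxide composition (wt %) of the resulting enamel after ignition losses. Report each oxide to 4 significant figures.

Glass mass = 333.9 t (batch 351.5 − LOI 17.54).
Composition: SiO2 72.93%, ZrO2 3.513%, K2O 10.87%, Al2O3 12.69%

Intermediates are shown, rounded to 4 significant digits, in the printout — all internal work runs at full float precision from first step to last; each reported number takes a single rounding. Derived quantities, including glass mass, LOI, the yield, totals, four oxide percentages, are re-derived using the weight values on 333.9 t of glass at exact precision as written in question or answer.
Delivered oxide masses:
  SiO2: 238.9·0.9950 + 17.57·0.3314 = 243.5 t
  ZrO2: 17.57·0.6676 = 11.73 t
  K2O: 53.18·0.6826 = 36.30 t
  Al2O3: 238.9·0.003000 + 41.83·0.9960 = 42.38 t
LOI: 238.9·0.002000 + 53.18·0.3174 + 41.83·0.004000 + 17.57·0.001000 = 17.54 t
Net of LOI, the glass mass = 351.5 − 17.54 = 333.9 t (= the summed oxide contributions)
percent by weight: oxide/glass ×100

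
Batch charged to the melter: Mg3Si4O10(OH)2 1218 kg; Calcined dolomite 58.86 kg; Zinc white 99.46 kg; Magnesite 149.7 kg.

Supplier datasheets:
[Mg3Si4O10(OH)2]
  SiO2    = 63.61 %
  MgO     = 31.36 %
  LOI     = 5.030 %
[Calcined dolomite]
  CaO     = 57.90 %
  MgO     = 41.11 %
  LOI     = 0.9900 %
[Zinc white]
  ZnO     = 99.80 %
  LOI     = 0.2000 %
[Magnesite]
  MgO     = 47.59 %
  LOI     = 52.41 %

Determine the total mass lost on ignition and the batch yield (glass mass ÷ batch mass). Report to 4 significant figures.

LOI loss = 140.5 kg; glass = 1386 kg; yield = 90.79%

Every computation carries full precision at every stage — mid-chain values are displayed rounded to four significant figures in the working. Each reported figure receives exactly one rounding. All derived quantities are re-derived in full precision (the four compositions, totals, ignition loss, the yield, glass mass) starting from the weights at 1386 kg of glass as given in the question or the answer.
Each material's LOI contribution:
  Mg3Si4O10(OH)2: 1218 × 0.05030 = 61.27 kg
  Calcined dolomite: 58.86 × 0.009900 = 0.5827 kg
  Zinc white: 99.46 × 0.002000 = 0.1989 kg
  Magnesite: 149.7 × 0.5241 = 78.46 kg
Total LOI = 140.5 kg
Glass = batch − LOI = 1526 − 140.5 = 1386 kg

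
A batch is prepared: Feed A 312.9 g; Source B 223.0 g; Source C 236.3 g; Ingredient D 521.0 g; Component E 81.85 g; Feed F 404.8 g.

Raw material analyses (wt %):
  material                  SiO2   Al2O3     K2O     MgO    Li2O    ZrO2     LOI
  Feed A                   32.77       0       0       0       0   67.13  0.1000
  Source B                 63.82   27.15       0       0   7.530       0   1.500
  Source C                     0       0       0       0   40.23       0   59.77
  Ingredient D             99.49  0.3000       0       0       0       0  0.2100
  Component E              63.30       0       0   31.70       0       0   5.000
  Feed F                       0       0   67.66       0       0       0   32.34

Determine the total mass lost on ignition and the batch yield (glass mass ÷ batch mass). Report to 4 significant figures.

LOI loss = 281.0 g; glass = 1499 g; yield = 84.21%

The intermediate values are displayed, with 4-significant-digit rounding, when written out; all arithmetic runs at exact precision throughout; every reported value sees exactly one rounding — derived quantities, including the yield, LOI, glass mass, the totals, six oxide percentages, are rebuilt from the batch weights for 1499 g of glass at exact precision exactly as shown in problem or answer.
Each material's LOI contribution:
  Feed A: 312.9 × 0.001000 = 0.3129 g
  Source B: 223.0 × 0.01500 = 3.345 g
  Source C: 236.3 × 0.5977 = 141.2 g
  Ingredient D: 521.0 × 0.002100 = 1.094 g
  Component E: 81.85 × 0.05000 = 4.093 g
  Feed F: 404.8 × 0.3234 = 130.9 g
Total LOI = 281.0 g
Glass = batch − LOI = 1780 − 281.0 = 1499 g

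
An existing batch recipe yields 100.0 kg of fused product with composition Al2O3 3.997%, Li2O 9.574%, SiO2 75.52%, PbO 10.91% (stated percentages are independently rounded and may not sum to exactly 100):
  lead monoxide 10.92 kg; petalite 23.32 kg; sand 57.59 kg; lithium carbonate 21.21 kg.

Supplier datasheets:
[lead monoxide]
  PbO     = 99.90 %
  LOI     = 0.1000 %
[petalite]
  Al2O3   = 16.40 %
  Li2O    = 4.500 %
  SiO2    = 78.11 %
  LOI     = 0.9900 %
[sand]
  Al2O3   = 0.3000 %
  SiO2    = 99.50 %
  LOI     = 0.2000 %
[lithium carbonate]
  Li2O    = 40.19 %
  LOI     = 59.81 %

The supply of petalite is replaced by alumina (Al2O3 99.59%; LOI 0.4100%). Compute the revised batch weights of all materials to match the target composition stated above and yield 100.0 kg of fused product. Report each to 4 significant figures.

Mid-chain values are displayed (rounded to four significant figures) at each printed step; exact precision is carried at all times; a single rounding produces each reported number; the derived quantities (the yield, the totals, ignition loss, glass mass, four oxide percentages) are carried using the weight values per 100.0 kg of glass at exact precision exactly as printed in either problem or answer.
Per-oxide target masses for 100.0 kg fused product:
  Al2O3: 3.997% × 100.0 = 3.997 kg
  Li2O: 9.574% × 100.0 = 9.574 kg
  SiO2: 75.52% × 100.0 = 75.52 kg
  PbO: 10.91% × 100.0 = 10.91 kg
Checking each oxide sum using the reported weights, for the quoted basis mass (each sum matches its target mass up to rounding of the answer):
  Al2O3: 3.785·0.9959 + 75.90·0.003000 = 3.997 kg (target 3.997 kg)
  Li2O: 23.82·0.4019 = 9.573 kg (target 9.574 kg)
  SiO2: 75.90·0.9950 = 75.52 kg (target 75.52 kg)
  PbO: 10.92·0.9990 = 10.91 kg (target 10.91 kg)
Auditing the glass mass value: net batch after ignition = 100.0 kg (targets for the oxides total 100.0 kg; versus the stated basis of 100.0 kg — a pure rounding effect).
Adding the batch up: Σ batch = 114.4 kg; loss to ignition Σ batch·LOI = 14.42 kg; yield, glass over the total, = 87.39%.

Revised batch per 100.0 kg fused product:
  lead monoxide: 10.92 kg
  alumina: 3.785 kg
  sand: 75.90 kg
  lithium carbonate: 23.82 kg
Total batch = 114.4 kg; LOI loss = 14.42 kg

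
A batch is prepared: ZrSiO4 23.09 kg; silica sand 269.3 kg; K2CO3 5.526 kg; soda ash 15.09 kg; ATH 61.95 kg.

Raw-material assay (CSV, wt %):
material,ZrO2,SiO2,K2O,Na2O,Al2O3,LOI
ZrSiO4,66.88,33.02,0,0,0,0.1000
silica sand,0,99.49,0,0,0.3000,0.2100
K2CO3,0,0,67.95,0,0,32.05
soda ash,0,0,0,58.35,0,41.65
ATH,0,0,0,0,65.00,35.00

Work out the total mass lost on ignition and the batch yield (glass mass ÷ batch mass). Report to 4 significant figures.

All internal work maintains full float precision in all steps — intermediates appear (rounded to four significant digits) alongside each step — each reported value is rounded only once; all derived quantities are computed in full precision (five oxide percentages, totals, net glass mass, LOI, the yield) using the weight values at 344.6 kg of glass exactly as shown in the problem or the answer.
Loss on ignition, line by line:
  ZrSiO4: 23.09 × 0.001000 = 0.02309 kg
  silica sand: 269.3 × 0.002100 = 0.5655 kg
  K2CO3: 5.526 × 0.3205 = 1.771 kg
  soda ash: 15.09 × 0.4165 = 6.285 kg
  ATH: 61.95 × 0.3500 = 21.68 kg
Total LOI = 30.33 kg
Glass = batch − LOI = 375.0 − 30.33 = 344.6 kg

LOI loss = 30.33 kg; glass = 344.6 kg; yield = 91.91%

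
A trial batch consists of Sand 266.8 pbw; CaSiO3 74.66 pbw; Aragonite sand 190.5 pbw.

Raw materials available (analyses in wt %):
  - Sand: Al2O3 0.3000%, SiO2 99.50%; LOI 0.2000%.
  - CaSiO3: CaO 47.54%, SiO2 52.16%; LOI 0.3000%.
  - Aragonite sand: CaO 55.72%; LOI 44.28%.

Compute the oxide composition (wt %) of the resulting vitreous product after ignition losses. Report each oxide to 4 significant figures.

Glass mass = 446.8 pbw (batch 532.0 − LOI 85.11).
Composition: Al2O3 0.1791%, CaO 31.70%, SiO2 68.12%

The working math carries full precision all the way through; values along the way appear rounded to 4 significant digits between the steps. Exactly one rounding is applied to every reported result. All derived quantities (the three compositions, glass mass, LOI, totals, the yield) are carried in full precision starting from the weights for 446.8 pbw of glass, as written in either problem or answer.
Oxide masses out of the charge:
  Al2O3: 266.8·0.003000 = 0.8004 pbw
  CaO: 74.66·0.4754 + 190.5·0.5572 = 141.6 pbw
  SiO2: 266.8·0.9950 + 74.66·0.5216 = 304.4 pbw
LOI: 266.8·0.002000 + 74.66·0.003000 + 190.5·0.4428 = 85.11 pbw
Net of LOI, the glass mass = 532.0 − 85.11 = 446.8 pbw (= Σ oxide masses)
percent by weight: oxide/glass ×100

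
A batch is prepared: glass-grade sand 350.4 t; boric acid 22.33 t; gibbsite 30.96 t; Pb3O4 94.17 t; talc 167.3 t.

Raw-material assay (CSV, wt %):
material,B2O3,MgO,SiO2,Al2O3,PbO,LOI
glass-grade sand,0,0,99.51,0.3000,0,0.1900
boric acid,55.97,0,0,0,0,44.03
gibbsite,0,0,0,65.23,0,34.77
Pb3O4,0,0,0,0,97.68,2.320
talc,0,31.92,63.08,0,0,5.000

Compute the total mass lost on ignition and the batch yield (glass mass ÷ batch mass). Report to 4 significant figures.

LOI loss = 31.81 t; glass = 633.3 t; yield = 95.22%

Each numeric step carries full float precision in every operation — values along the way are printed rounded to four significant digits within the worked lines. Every reported figure is rounded only once. Derived quantities, which include the yield, five oxide percentages, net glass mass, ignition loss, the totals, are recomputed at full precision, as written in either problem or answer, starting from the weights at 633.3 t of glass.
Loss on ignition, line by line:
  glass-grade sand: 350.4 × 0.001900 = 0.6658 t
  boric acid: 22.33 × 0.4403 = 9.832 t
  gibbsite: 30.96 × 0.3477 = 10.76 t
  Pb3O4: 94.17 × 0.02320 = 2.185 t
  talc: 167.3 × 0.05000 = 8.365 t
Total LOI = 31.81 t
Glass = batch − LOI = 665.2 − 31.81 = 633.3 t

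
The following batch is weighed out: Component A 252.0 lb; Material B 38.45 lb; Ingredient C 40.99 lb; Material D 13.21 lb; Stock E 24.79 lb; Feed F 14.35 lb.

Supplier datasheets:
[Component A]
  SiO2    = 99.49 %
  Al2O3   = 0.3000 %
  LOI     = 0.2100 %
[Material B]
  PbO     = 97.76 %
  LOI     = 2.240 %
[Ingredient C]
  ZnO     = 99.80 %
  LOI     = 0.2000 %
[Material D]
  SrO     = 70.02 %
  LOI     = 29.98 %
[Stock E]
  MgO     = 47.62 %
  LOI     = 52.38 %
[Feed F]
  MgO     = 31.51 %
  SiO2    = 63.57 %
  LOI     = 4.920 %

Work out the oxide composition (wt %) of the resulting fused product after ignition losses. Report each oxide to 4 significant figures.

Every computation carries full precision from first step to last; in-progress results are shown rounded off to 4 significant digits when written out; exactly one rounding goes into each reported figure — derived quantities, including ignition loss, six oxide percentages, the yield, totals, glass mass, are computed starting from the weights at 364.7 lb of glass in full float precision as given in either problem or answer.
Oxide masses out of the charge:
  PbO: 38.45·0.9776 = 37.59 lb
  ZnO: 40.99·0.9980 = 40.91 lb
  SrO: 13.21·0.7002 = 9.250 lb
  MgO: 24.79·0.4762 + 14.35·0.3151 = 16.33 lb
  SiO2: 252.0·0.9949 + 14.35·0.6357 = 259.8 lb
  Al2O3: 252.0·0.003000 = 0.7560 lb
LOI: 252.0·0.002100 + 38.45·0.02240 + 40.99·0.002000 + 13.21·0.2998 + 24.79·0.5238 + 14.35·0.04920 = 19.12 lb
Resulting glass, batch − LOI: 383.8 − 19.12 = 364.7 lb (equal to the oxide-mass sum)
oxide / glass × 100 gives the wt %

Glass mass = 364.7 lb (batch 383.8 − LOI 19.12).
Composition: PbO 10.31%, ZnO 11.22%, SrO 2.536%, MgO 4.477%, SiO2 71.25%, Al2O3 0.2073%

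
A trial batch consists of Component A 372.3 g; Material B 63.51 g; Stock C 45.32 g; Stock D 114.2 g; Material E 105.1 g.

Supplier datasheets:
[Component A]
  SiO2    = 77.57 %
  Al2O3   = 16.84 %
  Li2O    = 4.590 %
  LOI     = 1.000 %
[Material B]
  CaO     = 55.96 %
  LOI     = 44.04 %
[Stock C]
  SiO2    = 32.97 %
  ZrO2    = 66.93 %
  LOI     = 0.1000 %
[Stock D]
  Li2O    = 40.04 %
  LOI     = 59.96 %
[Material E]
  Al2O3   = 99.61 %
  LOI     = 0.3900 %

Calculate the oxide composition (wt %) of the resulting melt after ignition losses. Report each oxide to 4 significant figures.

Glass mass = 599.8 g (batch 700.4 − LOI 100.6).
Composition: SiO2 50.64%, Al2O3 27.91%, CaO 5.925%, ZrO2 5.057%, Li2O 10.47%

The whole derivation runs at full float precision through every step. Values along the way are printed rounded to four significant figures as written — a single rounding produces every reported number. All derived quantities are carried starting from the weights per 599.8 g of glass in exact precision (the five compositions, yield, totals, net glass mass, ignition loss) exactly as shown in either problem or answer.
Per-oxide mass from batch:
  SiO2: 372.3·0.7757 + 45.32·0.3297 = 303.7 g
  Al2O3: 372.3·0.1684 + 105.1·0.9961 = 167.4 g
  CaO: 63.51·0.5596 = 35.54 g
  ZrO2: 45.32·0.6693 = 30.33 g
  Li2O: 372.3·0.04590 + 114.2·0.4004 = 62.81 g
LOI: 372.3·0.01000 + 63.51·0.4404 + 45.32·0.001000 + 114.2·0.5996 + 105.1·0.003900 = 100.6 g
The glass mass, total less LOI, = 700.4 − 100.6 = 599.8 g (matching Σ of the oxides)
oxide / glass × 100 gives the wt %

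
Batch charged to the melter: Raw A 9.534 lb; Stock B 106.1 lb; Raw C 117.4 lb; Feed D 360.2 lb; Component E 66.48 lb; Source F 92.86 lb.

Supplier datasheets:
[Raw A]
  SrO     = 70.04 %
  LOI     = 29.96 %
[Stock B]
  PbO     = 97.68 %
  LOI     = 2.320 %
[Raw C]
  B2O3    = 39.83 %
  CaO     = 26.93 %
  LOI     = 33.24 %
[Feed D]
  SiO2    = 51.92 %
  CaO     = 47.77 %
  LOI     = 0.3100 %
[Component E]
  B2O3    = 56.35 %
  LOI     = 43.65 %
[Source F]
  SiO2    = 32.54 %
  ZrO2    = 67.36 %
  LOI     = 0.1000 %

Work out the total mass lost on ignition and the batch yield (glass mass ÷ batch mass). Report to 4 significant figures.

Mid-chain values are printed rounded to 4 significant figures as written — every computation runs at exact precision from start to finish; a single rounding completes every reported result — derived quantities, including the totals, the six compositions, ignition loss, the yield, net glass mass, are re-derived starting from the weights per 678.0 lb of glass in full float precision as they appear in the question or the answer.
Ignition loss by material:
  Raw A: 9.534 × 0.2996 = 2.856 lb
  Stock B: 106.1 × 0.02320 = 2.462 lb
  Raw C: 117.4 × 0.3324 = 39.02 lb
  Feed D: 360.2 × 0.003100 = 1.117 lb
  Component E: 66.48 × 0.4365 = 29.02 lb
  Source F: 92.86 × 0.001000 = 0.09286 lb
Total LOI = 74.57 lb
Glass = batch − LOI = 752.6 − 74.57 = 678.0 lb

LOI loss = 74.57 lb; glass = 678.0 lb; yield = 90.09%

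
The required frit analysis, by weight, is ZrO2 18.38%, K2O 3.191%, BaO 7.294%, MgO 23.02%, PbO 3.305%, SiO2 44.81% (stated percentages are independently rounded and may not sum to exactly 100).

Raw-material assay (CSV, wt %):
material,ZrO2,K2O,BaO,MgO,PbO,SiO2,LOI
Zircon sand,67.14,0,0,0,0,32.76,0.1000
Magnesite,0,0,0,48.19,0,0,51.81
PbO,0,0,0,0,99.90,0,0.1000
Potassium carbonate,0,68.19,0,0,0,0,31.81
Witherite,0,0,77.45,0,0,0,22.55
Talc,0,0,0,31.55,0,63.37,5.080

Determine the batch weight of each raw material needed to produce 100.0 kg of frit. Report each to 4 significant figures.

Batch per 100.0 kg frit:
  Zircon sand: 27.38 kg
  Magnesite: 10.74 kg
  PbO: 3.308 kg
  Potassium carbonate: 4.680 kg
  Witherite: 9.418 kg
  Talc: 56.56 kg
Total batch = 112.1 kg; LOI loss = 12.08 kg; yield = 89.22%

Mid-chain values appear with 4-significant-figure rounding at each printed step — full precision is held at each step; every reported value takes exactly one rounding — the derived quantities (yield, ignition loss, six oxide percentages, the totals, glass mass) are rebuilt in exact precision from the weighed amounts at 100.0 kg of glass precisely as stated by either problem or answer.
The oxide mass targets at 100.0 kg frit:
  ZrO2: 18.38% × 100.0 = 18.38 kg
  K2O: 3.191% × 100.0 = 3.191 kg
  BaO: 7.294% × 100.0 = 7.294 kg
  MgO: 23.02% × 100.0 = 23.02 kg
  PbO: 3.305% × 100.0 = 3.305 kg
  SiO2: 44.81% × 100.0 = 44.81 kg
Balance tally, oxide-wise, applying the batch weights above, at the basis given (sum by sum, the targets are met once rounding is allowed for):
  ZrO2: 27.38·0.6714 = 18.38 kg (target 18.38 kg)
  K2O: 4.680·0.6819 = 3.191 kg (target 3.191 kg)
  BaO: 9.418·0.7745 = 7.294 kg (target 7.294 kg)
  MgO: 10.74·0.4819 + 56.56·0.3155 = 23.02 kg (target 23.02 kg)
  PbO: 3.308·0.9990 = 3.305 kg (target 3.305 kg)
  SiO2: 27.38·0.3276 + 56.56·0.6337 = 44.81 kg (target 44.81 kg)
Glass-mass bookkeeping: the batch minus its LOI: 100.0 kg (the targets, summed, come to 100.0 kg; against the stated basis, 100.0 kg — a pure rounding effect).
Summing the batch: Σ batch = 112.1 kg; LOI removed, Σ of batch·LOI: 12.08 kg; the yield ratio, glass ÷ batch: 89.22%.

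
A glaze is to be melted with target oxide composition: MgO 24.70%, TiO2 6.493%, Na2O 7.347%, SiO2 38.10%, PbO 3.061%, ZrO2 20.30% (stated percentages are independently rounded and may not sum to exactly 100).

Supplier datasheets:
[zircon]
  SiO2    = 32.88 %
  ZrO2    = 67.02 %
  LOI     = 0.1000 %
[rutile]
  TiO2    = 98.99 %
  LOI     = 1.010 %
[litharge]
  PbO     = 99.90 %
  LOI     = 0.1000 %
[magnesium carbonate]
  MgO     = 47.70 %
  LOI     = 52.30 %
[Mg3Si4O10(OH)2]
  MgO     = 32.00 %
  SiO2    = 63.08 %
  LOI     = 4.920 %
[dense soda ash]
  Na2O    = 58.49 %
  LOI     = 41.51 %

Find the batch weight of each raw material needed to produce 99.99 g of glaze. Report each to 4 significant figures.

Batch per 99.99 g glaze:
  zircon: 30.29 g
  rutile: 6.559 g
  litharge: 3.064 g
  magnesium carbonate: 21.85 g
  Mg3Si4O10(OH)2: 44.61 g
  dense soda ash: 12.56 g
Total batch = 118.9 g; LOI loss = 18.94 g; yield = 84.08%

The intermediate values are shown (rounded to four significant digits) alongside each step. All arithmetic maintains full precision all the way through — each reported result undergoes a single rounding; derived quantities are computed in full precision (ignition loss, glass mass, six oxide percentages, totals, the yield) starting from the weights at 99.99 g of glass exactly as printed in question or answer.
Target oxide masses per 99.99 g glaze:
  MgO: 24.70% × 99.99 = 24.70 g
  TiO2: 6.493% × 99.99 = 6.492 g
  Na2O: 7.347% × 99.99 = 7.346 g
  SiO2: 38.10% × 99.99 = 38.10 g
  PbO: 3.061% × 99.99 = 3.061 g
  ZrO2: 20.30% × 99.99 = 20.30 g
Mass-balance tally per oxide using the reported weights, on the stated basis (sum by sum, the targets are met exact up to rounding of places):
  MgO: 21.85·0.4770 + 44.61·0.3200 = 24.70 g (target 24.70 g)
  TiO2: 6.559·0.9899 = 6.493 g (target 6.492 g)
  Na2O: 12.56·0.5849 = 7.346 g (target 7.346 g)
  SiO2: 30.29·0.3288 + 44.61·0.6308 = 38.10 g (target 38.10 g)
  PbO: 3.064·0.9990 = 3.061 g (target 3.061 g)
  ZrO2: 30.29·0.6702 = 20.30 g (target 20.30 g)
Auditing the glass mass value: net batch after ignition = 100.0 g (targets for the oxides total 99.99 g; basis as stated: 99.99 g — a pure rounding effect).
Batch grand total — Σ batch = 118.9 g; ignition loss, Σ(batch × LOI) = 18.94 g; as yield: glass ÷ batch → 84.08%.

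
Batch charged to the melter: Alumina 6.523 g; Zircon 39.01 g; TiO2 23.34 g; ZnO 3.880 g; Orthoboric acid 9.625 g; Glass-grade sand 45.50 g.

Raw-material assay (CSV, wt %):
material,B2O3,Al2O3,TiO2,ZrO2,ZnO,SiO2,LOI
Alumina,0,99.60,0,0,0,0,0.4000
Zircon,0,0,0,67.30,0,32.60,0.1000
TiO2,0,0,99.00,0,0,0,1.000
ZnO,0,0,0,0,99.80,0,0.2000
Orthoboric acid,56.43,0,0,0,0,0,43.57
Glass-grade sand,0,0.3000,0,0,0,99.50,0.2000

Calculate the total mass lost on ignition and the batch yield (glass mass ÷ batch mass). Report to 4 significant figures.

LOI loss = 4.591 g; glass = 123.3 g; yield = 96.41%

All arithmetic keeps exact precision in all steps. The intermediate values appear, with 4-significant-digit rounding, alongside each step. Every reported result is rounded once only; derived quantities (the yield, the six compositions, glass mass, totals, LOI) are carried starting from the weights on 123.3 g of glass at full float precision as quoted within the problem or answer text.
Loss on ignition, line by line:
  Alumina: 6.523 × 0.004000 = 0.02609 g
  Zircon: 39.01 × 0.001000 = 0.03901 g
  TiO2: 23.34 × 0.01000 = 0.2334 g
  ZnO: 3.880 × 0.002000 = 0.007760 g
  Orthoboric acid: 9.625 × 0.4357 = 4.194 g
  Glass-grade sand: 45.50 × 0.002000 = 0.09100 g
Total LOI = 4.591 g
Glass = batch − LOI = 127.9 − 4.591 = 123.3 g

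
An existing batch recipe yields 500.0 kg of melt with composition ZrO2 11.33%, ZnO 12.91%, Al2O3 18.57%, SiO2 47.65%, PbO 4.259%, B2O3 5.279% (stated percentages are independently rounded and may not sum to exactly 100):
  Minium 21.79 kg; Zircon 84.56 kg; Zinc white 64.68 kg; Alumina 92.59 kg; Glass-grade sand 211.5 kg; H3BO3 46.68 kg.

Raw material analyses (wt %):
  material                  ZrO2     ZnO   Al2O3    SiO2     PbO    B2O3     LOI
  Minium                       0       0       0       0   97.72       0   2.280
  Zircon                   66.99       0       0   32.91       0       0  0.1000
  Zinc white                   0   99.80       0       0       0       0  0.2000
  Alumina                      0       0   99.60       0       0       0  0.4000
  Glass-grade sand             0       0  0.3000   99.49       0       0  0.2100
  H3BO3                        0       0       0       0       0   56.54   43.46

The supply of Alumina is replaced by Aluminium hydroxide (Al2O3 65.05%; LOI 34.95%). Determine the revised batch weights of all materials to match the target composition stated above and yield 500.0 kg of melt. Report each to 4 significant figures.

Revised batch per 500.0 kg melt:
  Minium: 21.79 kg
  Zircon: 84.56 kg
  Zinc white: 64.68 kg
  Aluminium hydroxide: 141.8 kg
  Glass-grade sand: 211.5 kg
  H3BO3: 46.68 kg
Total batch = 571.0 kg; LOI loss = 71.00 kg

Mid-chain values are displayed, rounded to four significant digits, in the printout — all arithmetic carries full precision all the way through — each reported value is rounded only once. Derived quantities, which include net glass mass, yield, the six compositions, LOI, totals, are computed in full precision, as given in the problem or the answer, starting from the weights on 500.0 kg of glass.
Target masses of each oxide per 500.0 kg melt:
  ZrO2: 11.33% × 500.0 = 56.65 kg
  ZnO: 12.91% × 500.0 = 64.55 kg
  Al2O3: 18.57% × 500.0 = 92.85 kg
  SiO2: 47.65% × 500.0 = 238.2 kg
  PbO: 4.259% × 500.0 = 21.30 kg
  B2O3: 5.279% × 500.0 = 26.40 kg
Balance tally, oxide-wise, from the weights as reported, versus the basis set out (target by target, the sums agree once rounding is allowed for):
  ZrO2: 84.56·0.6699 = 56.65 kg (target 56.65 kg)
  ZnO: 64.68·0.9980 = 64.55 kg (target 64.55 kg)
  Al2O3: 141.8·0.6505 + 211.5·0.003000 = 92.88 kg (target 92.85 kg)
  SiO2: 84.56·0.3291 + 211.5·0.9949 = 238.3 kg (target 238.2 kg)
  PbO: 21.79·0.9772 = 21.29 kg (target 21.30 kg)
  B2O3: 46.68·0.5654 = 26.39 kg (target 26.40 kg)
Glass-mass bookkeeping: total charge less LOI = 500.0 kg (per-oxide target masses sum to 500.0 kg; against the stated basis, 500.0 kg — any gap is answer rounding).
Adding the batch up: Σ batch = 571.0 kg; ignition loss, Σ(batch × LOI) = 71.00 kg; the yield ratio, glass ÷ batch: 87.57%.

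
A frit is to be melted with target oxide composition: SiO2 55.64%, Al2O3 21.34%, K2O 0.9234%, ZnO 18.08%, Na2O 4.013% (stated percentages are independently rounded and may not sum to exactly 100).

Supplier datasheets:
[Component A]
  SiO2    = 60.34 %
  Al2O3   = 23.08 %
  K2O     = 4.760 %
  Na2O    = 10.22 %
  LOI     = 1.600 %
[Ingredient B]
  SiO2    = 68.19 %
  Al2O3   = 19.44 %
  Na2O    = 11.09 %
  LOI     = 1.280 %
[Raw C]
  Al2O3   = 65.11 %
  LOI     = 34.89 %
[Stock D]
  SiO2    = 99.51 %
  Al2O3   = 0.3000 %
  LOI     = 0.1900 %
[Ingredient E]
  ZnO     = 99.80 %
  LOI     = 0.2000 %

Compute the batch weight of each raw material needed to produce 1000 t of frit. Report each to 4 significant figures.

Mid-chain values are displayed (rounded to 4 significant figures) between the steps — all arithmetic keeps full float precision in all steps; each reported result receives exactly one rounding. The derived quantities, including five oxide percentages, glass mass, yield, LOI, the totals, are re-derived using the weight values per 1000 t of glass at full float precision, precisely as stated by the problem or answer text.
Target oxide masses per 1000 t frit:
  SiO2: 55.64% × 1000 = 556.4 t
  Al2O3: 21.34% × 1000 = 213.4 t
  K2O: 0.9234% × 1000 = 9.234 t
  ZnO: 18.08% × 1000 = 180.8 t
  Na2O: 4.013% × 1000 = 40.13 t
Mass-balance tally per oxide on the weights just shown, on the stated basis (sums match the target masses inside rounding margins):
  SiO2: 194.0·0.6034 + 183.1·0.6819 + 316.0·0.9951 = 556.4 t (target 556.4 t)
  Al2O3: 194.0·0.2308 + 183.1·0.1944 + 202.9·0.6511 + 316.0·0.003000 = 213.4 t (target 213.4 t)
  K2O: 194.0·0.04760 = 9.234 t (target 9.234 t)
  ZnO: 181.2·0.9980 = 180.8 t (target 180.8 t)
  Na2O: 194.0·0.1022 + 183.1·0.1109 = 40.13 t (target 40.13 t)
Glass-mass bookkeeping: Σ batch − LOI loss = 1000 t (oxide target masses add up to 1000 t; versus the stated basis of 1000 t — differing by rounding only).
Batch grand total — Σ batch = 1077 t; the LOI term Σ batch·LOI equals 77.20 t; glass ÷ batch gives a yield of 92.83%.

Batch per 1000 t frit:
  Component A: 194.0 t
  Ingredient B: 183.1 t
  Raw C: 202.9 t
  Stock D: 316.0 t
  Ingredient E: 181.2 t
Total batch = 1077 t; LOI loss = 77.20 t; yield = 92.83%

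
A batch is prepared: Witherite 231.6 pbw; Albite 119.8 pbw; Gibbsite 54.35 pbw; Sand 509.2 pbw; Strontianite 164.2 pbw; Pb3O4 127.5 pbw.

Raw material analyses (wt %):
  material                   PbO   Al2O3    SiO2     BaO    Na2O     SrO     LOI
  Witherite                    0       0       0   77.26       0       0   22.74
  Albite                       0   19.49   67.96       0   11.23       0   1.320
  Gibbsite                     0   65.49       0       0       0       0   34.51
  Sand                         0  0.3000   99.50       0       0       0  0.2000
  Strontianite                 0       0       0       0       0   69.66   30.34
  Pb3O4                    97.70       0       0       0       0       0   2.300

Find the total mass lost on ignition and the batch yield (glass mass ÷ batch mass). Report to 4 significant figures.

The working math keeps full float precision from start to finish — values along the way are displayed, rounded to 4 significant digits, as written — every reported figure undergoes a single rounding — the derived quantities (the six compositions, ignition loss, the totals, the yield, net glass mass) are rebuilt at exact precision from the batch weights per 1080 pbw of glass as given in the problem or answer text.
Loss on ignition, line by line:
  Witherite: 231.6 × 0.2274 = 52.67 pbw
  Albite: 119.8 × 0.01320 = 1.581 pbw
  Gibbsite: 54.35 × 0.3451 = 18.76 pbw
  Sand: 509.2 × 0.002000 = 1.018 pbw
  Strontianite: 164.2 × 0.3034 = 49.82 pbw
  Pb3O4: 127.5 × 0.02300 = 2.933 pbw
Total LOI = 126.8 pbw
Glass = batch − LOI = 1207 − 126.8 = 1080 pbw

LOI loss = 126.8 pbw; glass = 1080 pbw; yield = 89.49%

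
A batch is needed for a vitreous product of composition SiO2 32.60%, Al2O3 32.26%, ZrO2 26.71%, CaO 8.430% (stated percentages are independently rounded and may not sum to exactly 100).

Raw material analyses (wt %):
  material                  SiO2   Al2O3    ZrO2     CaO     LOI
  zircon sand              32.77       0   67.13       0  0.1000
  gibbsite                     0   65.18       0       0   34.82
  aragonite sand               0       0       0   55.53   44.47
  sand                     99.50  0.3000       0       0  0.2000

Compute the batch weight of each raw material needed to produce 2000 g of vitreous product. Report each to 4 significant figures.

Batch per 2000 g vitreous product:
  zircon sand: 795.8 g
  gibbsite: 988.1 g
  aragonite sand: 303.6 g
  sand: 393.2 g
Total batch = 2481 g; LOI loss = 480.6 g; yield = 80.62%

The working math maintains full precision all the way through. Values along the way are displayed (rounded to four significant figures) in the printout; each reported result is rounded once only. Derived quantities, which include four oxide percentages, net glass mass, totals, the yield, LOI, are re-derived in full float precision, as they appear in question or answer, from the weighed amounts for 2000 g of glass.
Oxide-by-oxide targets in 2000 g vitreous product:
  SiO2: 32.60% × 2000 = 652.0 g
  Al2O3: 32.26% × 2000 = 645.2 g
  ZrO2: 26.71% × 2000 = 534.2 g
  CaO: 8.430% × 2000 = 168.6 g
Balance tally, oxide-wise, using the reported weights, at the basis given (sum by sum, the targets are met given rounding of the digits):
  SiO2: 795.8·0.3277 + 393.2·0.9950 = 652.0 g (target 652.0 g)
  Al2O3: 988.1·0.6518 + 393.2·0.003000 = 645.2 g (target 645.2 g)
  ZrO2: 795.8·0.6713 = 534.2 g (target 534.2 g)
  CaO: 303.6·0.5553 = 168.6 g (target 168.6 g)
Glass mass check: whole batch net of LOI = 2000 g (oxide target masses add up to 2000 g; stated basis 2000 g — a pure rounding effect).
Batch grand total — Σ batch = 2481 g; the LOI term Σ batch·LOI equals 480.6 g; yield = glass ÷ total batch = 80.62%.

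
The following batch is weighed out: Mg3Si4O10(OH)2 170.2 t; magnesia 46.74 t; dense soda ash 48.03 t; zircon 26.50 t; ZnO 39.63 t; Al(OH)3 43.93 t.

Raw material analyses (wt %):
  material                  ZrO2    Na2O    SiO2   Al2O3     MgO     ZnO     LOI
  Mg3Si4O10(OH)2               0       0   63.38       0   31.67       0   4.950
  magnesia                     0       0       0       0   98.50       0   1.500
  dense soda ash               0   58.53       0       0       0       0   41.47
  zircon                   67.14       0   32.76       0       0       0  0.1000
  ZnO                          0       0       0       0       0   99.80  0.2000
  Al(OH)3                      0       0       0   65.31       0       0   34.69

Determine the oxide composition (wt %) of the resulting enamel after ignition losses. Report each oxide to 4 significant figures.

All internal work holds exact precision in every operation; values along the way are rounded to 4 significant figures when displayed — every reported result is rounded once only — all derived quantities, including LOI, glass mass, the yield, the six compositions, totals, are rebuilt from the batch weights for 330.6 t of glass in full precision, as they appear in the question or the answer.
Delivered oxide masses:
  ZrO2: 26.50·0.6714 = 17.79 t
  Na2O: 48.03·0.5853 = 28.11 t
  SiO2: 170.2·0.6338 + 26.50·0.3276 = 116.6 t
  Al2O3: 43.93·0.6531 = 28.69 t
  MgO: 170.2·0.3167 + 46.74·0.9850 = 99.94 t
  ZnO: 39.63·0.9980 = 39.55 t
LOI: 170.2·0.04950 + 46.74·0.01500 + 48.03·0.4147 + 26.50·0.001000 + 39.63·0.002000 + 43.93·0.3469 = 44.39 t
The glass mass, total less LOI, = 375.0 − 44.39 = 330.6 t (= the summed oxide contributions)
percent share: oxide ÷ glass, ×100

Glass mass = 330.6 t (batch 375.0 − LOI 44.39).
Composition: ZrO2 5.381%, Na2O 8.502%, SiO2 35.25%, Al2O3 8.677%, MgO 30.23%, ZnO 11.96%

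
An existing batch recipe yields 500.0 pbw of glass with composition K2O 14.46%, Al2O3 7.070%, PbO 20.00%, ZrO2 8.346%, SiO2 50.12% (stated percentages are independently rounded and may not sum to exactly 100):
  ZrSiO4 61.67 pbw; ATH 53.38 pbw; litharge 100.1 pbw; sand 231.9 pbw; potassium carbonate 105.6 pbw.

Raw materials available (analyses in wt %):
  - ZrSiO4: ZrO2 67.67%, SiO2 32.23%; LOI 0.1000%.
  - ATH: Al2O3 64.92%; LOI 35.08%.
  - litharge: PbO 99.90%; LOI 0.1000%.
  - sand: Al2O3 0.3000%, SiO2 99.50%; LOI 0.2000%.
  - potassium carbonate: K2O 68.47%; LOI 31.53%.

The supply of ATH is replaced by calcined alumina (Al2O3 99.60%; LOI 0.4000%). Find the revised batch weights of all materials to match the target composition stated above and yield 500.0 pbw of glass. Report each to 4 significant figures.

Each numeric step runs at full float precision at each step; mid-chain values appear, rounded to four significant figures, when written out. Each reported number takes exactly one rounding. The derived quantities (five oxide percentages, ignition loss, totals, net glass mass, the yield) are computed using the weight values on 500.0 pbw of glass in full float precision as written in problem or answer.
Target masses of each oxide per 500.0 pbw glass:
  K2O: 14.46% × 500.0 = 72.30 pbw
  Al2O3: 7.070% × 500.0 = 35.35 pbw
  PbO: 20.00% × 500.0 = 100.0 pbw
  ZrO2: 8.346% × 500.0 = 41.73 pbw
  SiO2: 50.12% × 500.0 = 250.6 pbw
Checking each oxide sum given the weights on record, per the basis as stated (target by target, the sums agree up to rounding of the answer):
  K2O: 105.6·0.6847 = 72.30 pbw (target 72.30 pbw)
  Al2O3: 34.79·0.9960 + 231.9·0.003000 = 35.35 pbw (target 35.35 pbw)
  PbO: 100.1·0.9990 = 100.0 pbw (target 100.0 pbw)
  ZrO2: 61.67·0.6767 = 41.73 pbw (target 41.73 pbw)
  SiO2: 61.67·0.3223 + 231.9·0.9950 = 250.6 pbw (target 250.6 pbw)
Auditing the glass mass value: batch total minus LOI = 500.0 pbw (targets for the oxides total 500.0 pbw; against the stated basis, 500.0 pbw — differing by rounding only).
Summing the batch: Σ batch = 534.1 pbw; LOI removed, Σ of batch·LOI: 34.06 pbw; glass ÷ batch gives a yield of 93.62%.

Revised batch per 500.0 pbw glass:
  ZrSiO4: 61.67 pbw
  calcined alumina: 34.79 pbw
  litharge: 100.1 pbw
  sand: 231.9 pbw
  potassium carbonate: 105.6 pbw
Total batch = 534.1 pbw; LOI loss = 34.06 pbw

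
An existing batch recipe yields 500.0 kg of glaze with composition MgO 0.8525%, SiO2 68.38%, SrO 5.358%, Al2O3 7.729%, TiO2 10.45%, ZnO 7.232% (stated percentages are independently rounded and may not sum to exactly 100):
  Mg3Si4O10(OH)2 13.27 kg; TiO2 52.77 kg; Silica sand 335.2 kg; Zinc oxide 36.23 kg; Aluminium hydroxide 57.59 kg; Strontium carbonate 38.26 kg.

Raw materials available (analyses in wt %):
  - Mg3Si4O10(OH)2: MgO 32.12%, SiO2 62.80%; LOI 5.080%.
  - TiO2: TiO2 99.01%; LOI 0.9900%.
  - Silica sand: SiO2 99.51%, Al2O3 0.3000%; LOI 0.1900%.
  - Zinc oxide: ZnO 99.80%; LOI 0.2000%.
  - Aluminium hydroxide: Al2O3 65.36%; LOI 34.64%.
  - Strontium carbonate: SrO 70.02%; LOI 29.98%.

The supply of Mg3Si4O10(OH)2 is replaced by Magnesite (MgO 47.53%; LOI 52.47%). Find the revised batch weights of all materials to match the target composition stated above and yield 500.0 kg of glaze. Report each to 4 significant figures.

Revised batch per 500.0 kg glaze:
  Magnesite: 8.968 kg
  TiO2: 52.77 kg
  Silica sand: 343.6 kg
  Zinc oxide: 36.23 kg
  Aluminium hydroxide: 57.55 kg
  Strontium carbonate: 38.26 kg
Total batch = 537.4 kg; LOI loss = 37.36 kg

The intermediate values are printed with 4-significant-figure rounding as written — the whole derivation carries full float precision at every stage. Every reported value undergoes a single rounding — the derived quantities are re-derived in full precision (the totals, LOI, six oxide percentages, glass mass, yield) from the weighed amounts at 500.0 kg of glass, precisely as stated by the problem or answer text.
Oxide mass targets, per 500.0 kg glaze:
  MgO: 0.8525% × 500.0 = 4.262 kg
  SiO2: 68.38% × 500.0 = 341.9 kg
  SrO: 5.358% × 500.0 = 26.79 kg
  Al2O3: 7.729% × 500.0 = 38.65 kg
  TiO2: 10.45% × 500.0 = 52.25 kg
  ZnO: 7.232% × 500.0 = 36.16 kg
Checking each oxide sum with the batch weights as given, against the basis in use (delivered sums recover each target net of answer rounding effects):
  MgO: 8.968·0.4753 = 4.262 kg (target 4.262 kg)
  SiO2: 343.6·0.9951 = 341.9 kg (target 341.9 kg)
  SrO: 38.26·0.7002 = 26.79 kg (target 26.79 kg)
  Al2O3: 343.6·0.003000 + 57.55·0.6536 = 38.65 kg (target 38.65 kg)
  TiO2: 52.77·0.9901 = 52.25 kg (target 52.25 kg)
  ZnO: 36.23·0.9980 = 36.16 kg (target 36.16 kg)
The glass-mass cross-check: whole batch net of LOI = 500.0 kg (summing oxide targets gives 500.0 kg; versus the stated basis of 500.0 kg — rounding explains the deltas).
Total batch = Σ batch = 537.4 kg; LOI removed, Σ of batch·LOI: 37.36 kg; yield: glass divided by total = 93.05%.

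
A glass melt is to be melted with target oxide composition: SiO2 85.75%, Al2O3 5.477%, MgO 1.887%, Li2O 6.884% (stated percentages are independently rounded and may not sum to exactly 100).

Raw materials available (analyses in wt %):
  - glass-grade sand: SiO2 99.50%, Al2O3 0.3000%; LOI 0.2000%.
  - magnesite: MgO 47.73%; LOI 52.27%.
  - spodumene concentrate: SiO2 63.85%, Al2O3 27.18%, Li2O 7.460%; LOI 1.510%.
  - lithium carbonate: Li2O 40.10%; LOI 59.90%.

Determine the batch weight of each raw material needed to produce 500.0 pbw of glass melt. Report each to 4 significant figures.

Batch per 500.0 pbw glass melt:
  glass-grade sand: 368.9 pbw
  magnesite: 19.77 pbw
  spodumene concentrate: 96.68 pbw
  lithium carbonate: 67.85 pbw
Total batch = 553.2 pbw; LOI loss = 53.17 pbw; yield = 90.39%

Every computation maintains exact precision from first step to last; values along the way are shown rounded to 4 significant digits at each printed step. Each reported value undergoes a single rounding; all derived quantities are carried in full precision (yield, net glass mass, LOI, the totals, the four compositions) from the weighed amounts per 500.0 pbw of glass exactly as printed in the problem or answer text.
Oxide-by-oxide targets in 500.0 pbw glass melt:
  SiO2: 85.75% × 500.0 = 428.8 pbw
  Al2O3: 5.477% × 500.0 = 27.38 pbw
  MgO: 1.887% × 500.0 = 9.435 pbw
  Li2O: 6.884% × 500.0 = 34.42 pbw
Checking each oxide sum with the batch weights as given, on the stated basis (summed amounts equal target values given rounding of the digits):
  SiO2: 368.9·0.9950 + 96.68·0.6385 = 428.8 pbw (target 428.8 pbw)
  Al2O3: 368.9·0.003000 + 96.68·0.2718 = 27.38 pbw (target 27.38 pbw)
  MgO: 19.77·0.4773 = 9.436 pbw (target 9.435 pbw)
  Li2O: 96.68·0.07460 + 67.85·0.4010 = 34.42 pbw (target 34.42 pbw)
Mass balance on the glass: the batch minus its LOI: 500.0 pbw (oxide target masses add up to 500.0 pbw; the stated basis being 500.0 pbw — rounding explains the deltas).
Batch grand total — Σ batch = 553.2 pbw; Σ batch·LOI gives LOI loss = 53.17 pbw; yield = glass ÷ total batch = 90.39%.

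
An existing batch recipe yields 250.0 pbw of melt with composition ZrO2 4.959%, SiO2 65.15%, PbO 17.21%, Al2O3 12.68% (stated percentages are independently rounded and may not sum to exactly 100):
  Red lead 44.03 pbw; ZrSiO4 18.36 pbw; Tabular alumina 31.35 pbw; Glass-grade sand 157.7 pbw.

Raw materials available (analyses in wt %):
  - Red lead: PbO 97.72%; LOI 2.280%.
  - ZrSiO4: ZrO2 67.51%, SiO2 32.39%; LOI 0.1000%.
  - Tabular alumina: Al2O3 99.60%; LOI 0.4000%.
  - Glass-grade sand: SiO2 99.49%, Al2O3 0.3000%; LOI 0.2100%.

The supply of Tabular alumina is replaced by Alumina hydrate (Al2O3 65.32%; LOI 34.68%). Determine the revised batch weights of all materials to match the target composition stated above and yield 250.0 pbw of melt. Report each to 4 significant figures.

Revised batch per 250.0 pbw melt:
  Red lead: 44.03 pbw
  ZrSiO4: 18.36 pbw
  Alumina hydrate: 47.81 pbw
  Glass-grade sand: 157.7 pbw
Total batch = 267.9 pbw; LOI loss = 17.93 pbw

Intermediates are printed rounded off to 4 significant digits at each printed step; all arithmetic carries full precision at all times — every reported figure is rounded exactly once — all derived quantities are recomputed from the batch weights for 250.0 pbw of glass in exact precision (ignition loss, totals, the four compositions, yield, net glass mass) as they appear in the problem or answer text.
The oxide mass targets at 250.0 pbw melt:
  ZrO2: 4.959% × 250.0 = 12.40 pbw
  SiO2: 65.15% × 250.0 = 162.9 pbw
  PbO: 17.21% × 250.0 = 43.02 pbw
  Al2O3: 12.68% × 250.0 = 31.70 pbw
Balance tally, oxide-wise, given the weights on record, on the stated basis (sums match the target masses given rounding of the digits):
  ZrO2: 18.36·0.6751 = 12.39 pbw (target 12.40 pbw)
  SiO2: 18.36·0.3239 + 157.7·0.9949 = 162.8 pbw (target 162.9 pbw)
  PbO: 44.03·0.9772 = 43.03 pbw (target 43.02 pbw)
  Al2O3: 47.81·0.6532 + 157.7·0.003000 = 31.70 pbw (target 31.70 pbw)
Consistency of the glass mass: whole batch net of LOI = 250.0 pbw (summing oxide targets gives 250.0 pbw; against the stated basis, 250.0 pbw — deltas are rounding alone).
Total batch = Σ batch = 267.9 pbw; LOI removed, Σ of batch·LOI: 17.93 pbw; yield: glass divided by total = 93.31%.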